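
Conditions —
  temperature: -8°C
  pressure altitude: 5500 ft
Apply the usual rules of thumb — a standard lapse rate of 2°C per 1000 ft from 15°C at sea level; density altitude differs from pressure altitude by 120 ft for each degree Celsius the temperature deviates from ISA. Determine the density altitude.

4060 ft

ISA temperature at 5500 ft = 15 − 2 × (5500/1000) = 4°C.
ISA deviation = -8 − 4 = -12°C.
Density altitude = 5500 + 120 × (-12) = 5500 + (-1440) = 4060 ft.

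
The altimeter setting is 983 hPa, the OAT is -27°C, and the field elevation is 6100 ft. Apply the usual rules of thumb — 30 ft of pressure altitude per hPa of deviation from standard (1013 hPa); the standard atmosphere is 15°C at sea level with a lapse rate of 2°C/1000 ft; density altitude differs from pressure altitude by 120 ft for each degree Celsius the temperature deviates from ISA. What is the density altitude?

3640 ft

Pressure altitude = 6100 + (1013 − 983) × 30 = 6100 + (+900) = 7000 ft.
ISA temperature at 7000 ft = 15 − 2 × (7000/1000) = 1°C.
ISA deviation = -27 − 1 = -28°C.
Density altitude = 7000 + 120 × (-28) = 3640 ft.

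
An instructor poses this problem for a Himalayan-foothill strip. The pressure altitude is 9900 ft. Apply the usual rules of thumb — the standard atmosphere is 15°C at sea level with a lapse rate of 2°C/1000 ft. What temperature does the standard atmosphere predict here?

-4.8°C

ISA temperature = 15 − 2 × (9900/1000) = 15 − 19.8 = -4.8°C.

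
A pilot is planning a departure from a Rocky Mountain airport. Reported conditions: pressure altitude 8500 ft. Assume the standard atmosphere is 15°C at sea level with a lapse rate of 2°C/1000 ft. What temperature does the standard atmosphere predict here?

ISA temperature = 15 − 2 × (8500/1000) = 15 − 17 = -2°C.

-2°C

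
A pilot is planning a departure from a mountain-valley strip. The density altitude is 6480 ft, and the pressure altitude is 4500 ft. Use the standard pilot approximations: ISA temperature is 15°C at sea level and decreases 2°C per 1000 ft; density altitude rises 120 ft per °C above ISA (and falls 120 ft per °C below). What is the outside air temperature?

22.5°C

Density altitude − pressure altitude = 6480 − 4500 = +1980 ft.
At 120 ft/°C that is an ISA deviation of 1980/120 = +16.5°C.
ISA temperature at 4500 ft = 15 − 2 × (4500/1000) = 6°C.
OAT = ISA + deviation = 6 + (+16.5) = 22.5°C.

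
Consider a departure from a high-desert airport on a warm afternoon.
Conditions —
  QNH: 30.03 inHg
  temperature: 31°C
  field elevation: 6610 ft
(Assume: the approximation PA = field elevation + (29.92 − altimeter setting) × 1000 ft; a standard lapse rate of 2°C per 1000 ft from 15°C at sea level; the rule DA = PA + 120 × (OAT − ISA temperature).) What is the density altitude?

9980 ft

Pressure altitude = 6610 + (29.92 − 30.03) × 1000 = 6610 + (-110) = 6500 ft.
ISA temperature at 6500 ft = 15 − 2 × (6500/1000) = 2°C.
ISA deviation = 31 − 2 = +29°C.
Density altitude = 6500 + 120 × (29) = 9980 ft.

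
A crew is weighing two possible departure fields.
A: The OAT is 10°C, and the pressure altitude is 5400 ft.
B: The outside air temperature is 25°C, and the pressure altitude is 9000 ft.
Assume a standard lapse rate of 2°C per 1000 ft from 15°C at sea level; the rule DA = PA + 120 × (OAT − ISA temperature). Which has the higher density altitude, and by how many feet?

B by 6264 ft

A: ISA temp = 4.2°C, deviation +5.8°C, DA = 5400 + 120 × 5.8 = 6096 ft.
B: ISA temp = -3°C, deviation +28°C, DA = 9000 + 120 × 28 = 12360 ft.
B is higher by 12360 − 6096 = 6264 ft.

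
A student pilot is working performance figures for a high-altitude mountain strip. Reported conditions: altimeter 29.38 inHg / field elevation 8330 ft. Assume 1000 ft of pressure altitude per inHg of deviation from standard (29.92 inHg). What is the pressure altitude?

Pressure correction = (29.92 − 29.38) × 1000 = +540 ft.
Pressure altitude = 8330 + (+540) = 8870 ft.

8870 ft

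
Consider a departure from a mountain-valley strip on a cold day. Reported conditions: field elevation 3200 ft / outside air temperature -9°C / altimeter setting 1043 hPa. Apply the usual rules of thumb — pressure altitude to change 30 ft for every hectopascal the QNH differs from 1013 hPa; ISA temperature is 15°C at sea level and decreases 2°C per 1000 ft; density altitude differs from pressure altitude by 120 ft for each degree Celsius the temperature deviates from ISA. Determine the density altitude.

-28 ft

Pressure altitude = 3200 + (1013 − 1043) × 30 = 3200 + (-900) = 2300 ft.
ISA temperature at 2300 ft = 15 − 2 × (2300/1000) = 10.4°C.
ISA deviation = -9 − 10.4 = -19.4°C.
Density altitude = 2300 + 120 × (-19.4) = -28 ft.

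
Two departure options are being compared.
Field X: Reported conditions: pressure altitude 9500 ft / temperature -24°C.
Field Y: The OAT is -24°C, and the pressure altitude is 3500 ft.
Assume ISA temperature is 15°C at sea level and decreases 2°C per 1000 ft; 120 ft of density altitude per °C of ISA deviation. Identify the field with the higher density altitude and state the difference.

Field X: ISA temp = -4°C, deviation -20°C, DA = 9500 + 120 × (-20) = 7100 ft.
Field Y: ISA temp = 8°C, deviation -32°C, DA = 3500 + 120 × (-32) = -340 ft.
Field X is higher by 7100 − (-340) = 7440 ft.

Field X by 7440 ft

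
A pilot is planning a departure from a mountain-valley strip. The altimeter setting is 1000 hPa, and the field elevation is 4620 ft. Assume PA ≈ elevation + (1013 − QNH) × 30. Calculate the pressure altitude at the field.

Pressure correction = (1013 − 1000) × 30 = +390 ft.
Pressure altitude = 4620 + (+390) = 5010 ft.

5010 ft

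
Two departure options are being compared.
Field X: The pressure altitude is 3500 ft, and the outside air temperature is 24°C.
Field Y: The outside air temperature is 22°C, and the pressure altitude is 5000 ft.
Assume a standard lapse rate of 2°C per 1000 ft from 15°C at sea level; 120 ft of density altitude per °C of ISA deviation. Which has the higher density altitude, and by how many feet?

Field X: ISA temp = 8°C, deviation +16°C, DA = 3500 + 120 × 16 = 5420 ft.
Field Y: ISA temp = 5°C, deviation +17°C, DA = 5000 + 120 × 17 = 7040 ft.
Field Y is higher by 7040 − 5420 = 1620 ft.

Field Y by 1620 ft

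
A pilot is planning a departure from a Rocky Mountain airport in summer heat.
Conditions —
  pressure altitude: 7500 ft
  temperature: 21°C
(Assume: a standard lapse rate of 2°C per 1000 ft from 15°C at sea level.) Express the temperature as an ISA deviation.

ISA+21°C

ISA temperature at 7500 ft = 15 − 2 × (7500/1000) = 0°C.
Deviation = OAT − ISA = 21 − 0 = +21°C.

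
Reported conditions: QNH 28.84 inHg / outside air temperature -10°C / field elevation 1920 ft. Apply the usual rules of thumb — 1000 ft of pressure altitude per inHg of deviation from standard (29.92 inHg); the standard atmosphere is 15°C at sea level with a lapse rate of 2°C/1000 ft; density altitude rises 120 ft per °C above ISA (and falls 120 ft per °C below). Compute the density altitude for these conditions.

720 ft

Pressure altitude = 1920 + (29.92 − 28.84) × 1000 = 1920 + (+1080) = 3000 ft.
ISA temperature at 3000 ft = 15 − 2 × (3000/1000) = 9°C.
ISA deviation = -10 − 9 = -19°C.
Density altitude = 3000 + 120 × (-19) = 720 ft.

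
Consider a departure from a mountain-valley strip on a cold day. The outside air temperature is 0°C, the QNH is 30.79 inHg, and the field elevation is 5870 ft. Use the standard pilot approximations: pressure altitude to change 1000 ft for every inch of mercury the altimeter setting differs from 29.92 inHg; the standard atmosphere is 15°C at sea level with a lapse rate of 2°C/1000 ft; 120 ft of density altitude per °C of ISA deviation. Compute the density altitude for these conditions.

4400 ft

Pressure altitude = 5870 + (29.92 − 30.79) × 1000 = 5870 + (-870) = 5000 ft.
ISA temperature at 5000 ft = 15 − 2 × (5000/1000) = 5°C.
ISA deviation = 0 − 5 = -5°C.
Density altitude = 5000 + 120 × (-5) = 4400 ft.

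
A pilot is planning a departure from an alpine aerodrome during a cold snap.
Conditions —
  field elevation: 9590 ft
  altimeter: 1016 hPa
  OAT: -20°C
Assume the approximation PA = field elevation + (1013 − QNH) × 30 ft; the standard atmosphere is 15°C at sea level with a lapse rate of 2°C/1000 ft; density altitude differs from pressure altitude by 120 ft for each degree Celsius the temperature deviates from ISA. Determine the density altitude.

7580 ft

Pressure altitude = 9590 + (1013 − 1016) × 30 = 9590 + (-90) = 9500 ft.
ISA temperature at 9500 ft = 15 − 2 × (9500/1000) = -4°C.
ISA deviation = -20 − (-4) = -16°C.
Density altitude = 9500 + 120 × (-16) = 7580 ft.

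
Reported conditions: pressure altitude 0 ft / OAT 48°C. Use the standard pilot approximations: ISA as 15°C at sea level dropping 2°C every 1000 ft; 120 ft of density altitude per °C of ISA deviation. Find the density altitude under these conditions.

3960 ft

ISA temperature at 0 ft = 15 − 2 × (0/1000) = 15°C.
ISA deviation = 48 − 15 = +33°C.
Density altitude = 0 + 120 × (33) = 0 + (+3960) = 3960 ft.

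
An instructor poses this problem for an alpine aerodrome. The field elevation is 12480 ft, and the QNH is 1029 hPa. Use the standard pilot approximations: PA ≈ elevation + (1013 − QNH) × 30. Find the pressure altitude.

12000 ft

Pressure correction = (1013 − 1029) × 30 = -480 ft.
Pressure altitude = 12480 + (-480) = 12000 ft.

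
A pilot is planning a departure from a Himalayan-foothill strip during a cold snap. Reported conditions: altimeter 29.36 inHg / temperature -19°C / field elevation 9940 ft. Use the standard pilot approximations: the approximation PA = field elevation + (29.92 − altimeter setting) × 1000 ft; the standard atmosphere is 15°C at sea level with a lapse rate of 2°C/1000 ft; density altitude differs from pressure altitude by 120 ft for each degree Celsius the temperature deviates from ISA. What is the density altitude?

8940 ft

Pressure altitude = 9940 + (29.92 − 29.36) × 1000 = 9940 + (+560) = 10500 ft.
ISA temperature at 10500 ft = 15 − 2 × (10500/1000) = -6°C.
ISA deviation = -19 − (-6) = -13°C.
Density altitude = 10500 + 120 × (-13) = 8940 ft.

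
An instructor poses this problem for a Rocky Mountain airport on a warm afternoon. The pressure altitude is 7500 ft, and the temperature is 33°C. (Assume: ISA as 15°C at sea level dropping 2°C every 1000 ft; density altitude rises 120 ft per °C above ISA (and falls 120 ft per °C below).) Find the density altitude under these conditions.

ISA temperature at 7500 ft = 15 − 2 × (7500/1000) = 0°C.
ISA deviation = 33 − 0 = +33°C.
Density altitude = 7500 + 120 × (33) = 7500 + (+3960) = 11460 ft.

11460 ft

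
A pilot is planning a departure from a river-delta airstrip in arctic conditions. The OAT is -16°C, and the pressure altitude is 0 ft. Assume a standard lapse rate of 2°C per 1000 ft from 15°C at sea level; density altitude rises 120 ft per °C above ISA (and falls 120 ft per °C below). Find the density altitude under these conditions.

ISA temperature at 0 ft = 15 − 2 × (0/1000) = 15°C.
ISA deviation = -16 − 15 = -31°C.
Density altitude = 0 + 120 × (-31) = 0 + (-3720) = -3720 ft.

-3720 ft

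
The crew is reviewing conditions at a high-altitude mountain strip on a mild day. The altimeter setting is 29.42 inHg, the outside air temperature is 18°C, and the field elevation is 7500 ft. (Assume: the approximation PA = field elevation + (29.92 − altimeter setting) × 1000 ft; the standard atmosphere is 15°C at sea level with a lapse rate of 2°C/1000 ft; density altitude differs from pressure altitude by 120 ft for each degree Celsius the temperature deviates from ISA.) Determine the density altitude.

Pressure altitude = 7500 + (29.92 − 29.42) × 1000 = 7500 + (+500) = 8000 ft.
ISA temperature at 8000 ft = 15 − 2 × (8000/1000) = -1°C.
ISA deviation = 18 − (-1) = +19°C.
Density altitude = 8000 + 120 × (19) = 10280 ft.

10280 ft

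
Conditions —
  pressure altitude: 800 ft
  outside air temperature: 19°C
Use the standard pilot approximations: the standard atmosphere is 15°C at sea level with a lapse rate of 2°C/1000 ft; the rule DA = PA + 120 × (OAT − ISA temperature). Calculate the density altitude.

1472 ft

ISA temperature at 800 ft = 15 − 2 × (800/1000) = 13.4°C.
ISA deviation = 19 − 13.4 = +5.6°C.
Density altitude = 800 + 120 × (5.6) = 800 + (+672) = 1472 ft.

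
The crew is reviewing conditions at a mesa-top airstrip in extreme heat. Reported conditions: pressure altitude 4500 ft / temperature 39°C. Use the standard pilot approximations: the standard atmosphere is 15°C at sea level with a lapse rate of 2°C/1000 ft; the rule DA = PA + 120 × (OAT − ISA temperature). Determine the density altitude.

8460 ft

ISA temperature at 4500 ft = 15 − 2 × (4500/1000) = 6°C.
ISA deviation = 39 − 6 = +33°C.
Density altitude = 4500 + 120 × (33) = 4500 + (+3960) = 8460 ft.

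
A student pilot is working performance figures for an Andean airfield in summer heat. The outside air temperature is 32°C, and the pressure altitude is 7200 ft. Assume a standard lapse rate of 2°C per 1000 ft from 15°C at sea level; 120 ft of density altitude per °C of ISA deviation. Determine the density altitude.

ISA temperature at 7200 ft = 15 − 2 × (7200/1000) = 0.6°C.
ISA deviation = 32 − 0.6 = +31.4°C.
Density altitude = 7200 + 120 × (31.4) = 7200 + (+3768) = 10968 ft.

10968 ft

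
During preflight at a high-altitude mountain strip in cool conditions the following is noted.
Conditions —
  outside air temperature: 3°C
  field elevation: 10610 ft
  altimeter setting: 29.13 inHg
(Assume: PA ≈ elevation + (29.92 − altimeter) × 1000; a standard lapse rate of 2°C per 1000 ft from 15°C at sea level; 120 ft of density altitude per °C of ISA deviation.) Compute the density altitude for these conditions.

Pressure altitude = 10610 + (29.92 − 29.13) × 1000 = 10610 + (+790) = 11400 ft.
ISA temperature at 11400 ft = 15 − 2 × (11400/1000) = -7.8°C.
ISA deviation = 3 − (-7.8) = +10.8°C.
Density altitude = 11400 + 120 × (10.8) = 12696 ft.

12696 ft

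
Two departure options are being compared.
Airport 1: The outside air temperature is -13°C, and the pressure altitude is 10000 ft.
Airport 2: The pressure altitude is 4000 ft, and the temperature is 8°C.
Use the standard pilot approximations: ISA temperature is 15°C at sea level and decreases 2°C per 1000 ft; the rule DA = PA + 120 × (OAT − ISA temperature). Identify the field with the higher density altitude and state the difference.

Airport 1: ISA temp = -5°C, deviation -8°C, DA = 10000 + 120 × (-8) = 9040 ft.
Airport 2: ISA temp = 7°C, deviation +1°C, DA = 4000 + 120 × 1 = 4120 ft.
Airport 1 is higher by 9040 − 4120 = 4920 ft.

Airport 1 by 4920 ft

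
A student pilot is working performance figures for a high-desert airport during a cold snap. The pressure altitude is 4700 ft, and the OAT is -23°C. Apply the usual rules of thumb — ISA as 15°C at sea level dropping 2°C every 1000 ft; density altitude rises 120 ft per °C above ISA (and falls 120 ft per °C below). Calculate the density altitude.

ISA temperature at 4700 ft = 15 − 2 × (4700/1000) = 5.6°C.
ISA deviation = -23 − 5.6 = -28.6°C.
Density altitude = 4700 + 120 × (-28.6) = 4700 + (-3432) = 1268 ft.

1268 ft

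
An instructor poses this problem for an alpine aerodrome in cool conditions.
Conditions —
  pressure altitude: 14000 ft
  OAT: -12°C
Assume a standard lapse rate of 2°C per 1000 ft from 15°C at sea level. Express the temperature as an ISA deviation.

ISA+1°C

ISA temperature at 14000 ft = 15 − 2 × (14000/1000) = -13°C.
Deviation = OAT − ISA = -12 − (-13) = +1°C.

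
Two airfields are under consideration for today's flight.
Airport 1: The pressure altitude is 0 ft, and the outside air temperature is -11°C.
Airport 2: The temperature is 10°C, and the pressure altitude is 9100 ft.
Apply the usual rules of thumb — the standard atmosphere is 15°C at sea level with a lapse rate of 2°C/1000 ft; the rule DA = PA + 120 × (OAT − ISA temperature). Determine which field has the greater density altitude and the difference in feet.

Airport 1: ISA temp = 15°C, deviation -26°C, DA = 0 + 120 × (-26) = -3120 ft.
Airport 2: ISA temp = -3.2°C, deviation +13.2°C, DA = 9100 + 120 × 13.2 = 10684 ft.
Airport 2 is higher by 10684 − (-3120) = 13804 ft.

Airport 2 by 13804 ft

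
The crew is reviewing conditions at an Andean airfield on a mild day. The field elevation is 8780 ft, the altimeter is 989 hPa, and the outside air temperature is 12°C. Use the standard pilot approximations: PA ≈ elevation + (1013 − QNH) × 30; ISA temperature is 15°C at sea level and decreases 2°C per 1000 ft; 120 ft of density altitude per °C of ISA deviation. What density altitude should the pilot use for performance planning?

Pressure altitude = 8780 + (1013 − 989) × 30 = 8780 + (+720) = 9500 ft.
ISA temperature at 9500 ft = 15 − 2 × (9500/1000) = -4°C.
ISA deviation = 12 − (-4) = +16°C.
Density altitude = 9500 + 120 × (16) = 11420 ft.

11420 ft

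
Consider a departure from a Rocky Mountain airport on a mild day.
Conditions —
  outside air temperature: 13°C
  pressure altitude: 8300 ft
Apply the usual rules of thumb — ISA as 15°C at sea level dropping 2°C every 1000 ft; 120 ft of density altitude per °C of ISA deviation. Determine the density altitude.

10052 ft

ISA temperature at 8300 ft = 15 − 2 × (8300/1000) = -1.6°C.
ISA deviation = 13 − (-1.6) = +14.6°C.
Density altitude = 8300 + 120 × (14.6) = 8300 + (+1752) = 10052 ft.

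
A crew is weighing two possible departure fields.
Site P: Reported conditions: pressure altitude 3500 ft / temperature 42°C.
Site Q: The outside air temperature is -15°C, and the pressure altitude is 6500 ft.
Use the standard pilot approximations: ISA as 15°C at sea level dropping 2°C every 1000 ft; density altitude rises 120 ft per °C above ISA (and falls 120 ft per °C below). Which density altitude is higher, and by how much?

Site P by 3120 ft

Site P: ISA temp = 8°C, deviation +34°C, DA = 3500 + 120 × 34 = 7580 ft.
Site Q: ISA temp = 2°C, deviation -17°C, DA = 6500 + 120 × (-17) = 4460 ft.
Site P is higher by 7580 − 4460 = 3120 ft.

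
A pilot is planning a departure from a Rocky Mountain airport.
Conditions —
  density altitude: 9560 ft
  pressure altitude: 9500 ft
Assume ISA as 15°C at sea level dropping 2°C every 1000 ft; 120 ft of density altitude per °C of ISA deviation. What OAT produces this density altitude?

-3.5°C

Density altitude − pressure altitude = 9560 − 9500 = +60 ft.
At 120 ft/°C that is an ISA deviation of 60/120 = +0.5°C.
ISA temperature at 9500 ft = 15 − 2 × (9500/1000) = -4°C.
OAT = ISA + deviation = -4 + (+0.5) = -3.5°C.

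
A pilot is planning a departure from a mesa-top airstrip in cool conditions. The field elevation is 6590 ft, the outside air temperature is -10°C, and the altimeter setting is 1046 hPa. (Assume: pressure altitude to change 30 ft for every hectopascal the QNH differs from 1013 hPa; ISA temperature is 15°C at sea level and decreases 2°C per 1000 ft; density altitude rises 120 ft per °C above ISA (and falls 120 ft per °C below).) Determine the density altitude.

3944 ft

Pressure altitude = 6590 + (1013 − 1046) × 30 = 6590 + (-990) = 5600 ft.
ISA temperature at 5600 ft = 15 − 2 × (5600/1000) = 3.8°C.
ISA deviation = -10 − 3.8 = -13.8°C.
Density altitude = 5600 + 120 × (-13.8) = 3944 ft.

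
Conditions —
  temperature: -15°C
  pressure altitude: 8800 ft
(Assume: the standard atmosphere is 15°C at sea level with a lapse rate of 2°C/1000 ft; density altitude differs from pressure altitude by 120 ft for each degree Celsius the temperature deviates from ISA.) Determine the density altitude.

7312 ft

ISA temperature at 8800 ft = 15 − 2 × (8800/1000) = -2.6°C.
ISA deviation = -15 − (-2.6) = -12.4°C.
Density altitude = 8800 + 120 × (-12.4) = 8800 + (-1488) = 7312 ft.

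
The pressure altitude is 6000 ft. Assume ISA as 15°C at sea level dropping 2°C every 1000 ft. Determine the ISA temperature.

ISA temperature = 15 − 2 × (6000/1000) = 15 − 12 = 3°C.

3°C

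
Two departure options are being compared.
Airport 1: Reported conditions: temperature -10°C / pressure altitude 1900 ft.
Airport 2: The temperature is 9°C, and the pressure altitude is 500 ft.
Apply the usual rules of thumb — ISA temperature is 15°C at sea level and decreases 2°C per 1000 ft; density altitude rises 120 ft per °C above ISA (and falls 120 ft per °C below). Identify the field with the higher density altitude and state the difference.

Airport 2 by 544 ft

Airport 1: ISA temp = 11.2°C, deviation -21.2°C, DA = 1900 + 120 × (-21.2) = -644 ft.
Airport 2: ISA temp = 14°C, deviation -5°C, DA = 500 + 120 × (-5) = -100 ft.
Airport 2 is higher by -100 − (-644) = 544 ft.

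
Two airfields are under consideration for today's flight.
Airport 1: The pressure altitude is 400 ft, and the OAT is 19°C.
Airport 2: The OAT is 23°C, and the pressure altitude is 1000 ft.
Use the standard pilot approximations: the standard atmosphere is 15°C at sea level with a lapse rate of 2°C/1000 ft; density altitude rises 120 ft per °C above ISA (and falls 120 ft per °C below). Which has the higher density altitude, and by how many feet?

Airport 2 by 1224 ft

Airport 1: ISA temp = 14.2°C, deviation +4.8°C, DA = 400 + 120 × 4.8 = 976 ft.
Airport 2: ISA temp = 13°C, deviation +10°C, DA = 1000 + 120 × 10 = 2200 ft.
Airport 2 is higher by 2200 − 976 = 1224 ft.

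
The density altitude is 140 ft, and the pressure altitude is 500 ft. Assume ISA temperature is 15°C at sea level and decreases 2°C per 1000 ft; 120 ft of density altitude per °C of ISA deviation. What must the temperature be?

Density altitude − pressure altitude = 140 − 500 = -360 ft.
At 120 ft/°C that is an ISA deviation of -360/120 = -3°C.
ISA temperature at 500 ft = 15 − 2 × (500/1000) = 14°C.
OAT = ISA + deviation = 14 + (-3) = 11°C.

11°C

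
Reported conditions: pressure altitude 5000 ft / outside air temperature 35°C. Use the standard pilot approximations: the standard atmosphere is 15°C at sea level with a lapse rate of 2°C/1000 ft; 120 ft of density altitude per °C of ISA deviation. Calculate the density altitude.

ISA temperature at 5000 ft = 15 − 2 × (5000/1000) = 5°C.
ISA deviation = 35 − 5 = +30°C.
Density altitude = 5000 + 120 × (30) = 5000 + (+3600) = 8600 ft.

8600 ft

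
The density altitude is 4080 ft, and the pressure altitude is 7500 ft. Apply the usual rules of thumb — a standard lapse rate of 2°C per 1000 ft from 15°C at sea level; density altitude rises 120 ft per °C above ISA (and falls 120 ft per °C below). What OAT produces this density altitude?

Density altitude − pressure altitude = 4080 − 7500 = -3420 ft.
At 120 ft/°C that is an ISA deviation of -3420/120 = -28.5°C.
ISA temperature at 7500 ft = 15 − 2 × (7500/1000) = 0°C.
OAT = ISA + deviation = 0 + (-28.5) = -28.5°C.

-28.5°C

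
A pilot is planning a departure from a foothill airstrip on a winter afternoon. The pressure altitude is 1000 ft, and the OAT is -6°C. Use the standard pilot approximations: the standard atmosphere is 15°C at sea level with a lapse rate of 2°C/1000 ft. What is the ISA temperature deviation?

ISA temperature at 1000 ft = 15 − 2 × (1000/1000) = 13°C.
Deviation = OAT − ISA = -6 − 13 = -19°C.

ISA-19°C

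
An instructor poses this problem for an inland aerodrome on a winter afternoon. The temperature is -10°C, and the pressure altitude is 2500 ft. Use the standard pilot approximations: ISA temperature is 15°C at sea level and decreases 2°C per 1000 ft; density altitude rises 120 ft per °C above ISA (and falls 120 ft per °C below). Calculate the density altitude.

ISA temperature at 2500 ft = 15 − 2 × (2500/1000) = 10°C.
ISA deviation = -10 − 10 = -20°C.
Density altitude = 2500 + 120 × (-20) = 2500 + (-2400) = 100 ft.

100 ft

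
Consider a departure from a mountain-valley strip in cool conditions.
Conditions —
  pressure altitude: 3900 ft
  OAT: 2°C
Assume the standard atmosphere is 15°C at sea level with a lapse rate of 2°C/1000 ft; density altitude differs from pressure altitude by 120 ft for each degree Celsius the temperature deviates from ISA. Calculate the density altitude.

3276 ft

ISA temperature at 3900 ft = 15 − 2 × (3900/1000) = 7.2°C.
ISA deviation = 2 − 7.2 = -5.2°C.
Density altitude = 3900 + 120 × (-5.2) = 3900 + (-624) = 3276 ft.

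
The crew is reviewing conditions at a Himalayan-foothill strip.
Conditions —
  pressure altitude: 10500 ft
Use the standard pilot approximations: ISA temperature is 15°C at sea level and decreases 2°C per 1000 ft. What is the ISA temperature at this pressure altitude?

-6°C

ISA temperature = 15 − 2 × (10500/1000) = 15 − 21 = -6°C.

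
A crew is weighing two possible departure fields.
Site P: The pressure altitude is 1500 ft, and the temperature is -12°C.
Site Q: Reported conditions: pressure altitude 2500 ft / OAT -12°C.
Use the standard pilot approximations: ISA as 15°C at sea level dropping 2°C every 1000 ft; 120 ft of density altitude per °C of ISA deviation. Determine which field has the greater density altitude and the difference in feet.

Site P: ISA temp = 12°C, deviation -24°C, DA = 1500 + 120 × (-24) = -1380 ft.
Site Q: ISA temp = 10°C, deviation -22°C, DA = 2500 + 120 × (-22) = -140 ft.
Site Q is higher by -140 − (-1380) = 1240 ft.

Site Q by 1240 ft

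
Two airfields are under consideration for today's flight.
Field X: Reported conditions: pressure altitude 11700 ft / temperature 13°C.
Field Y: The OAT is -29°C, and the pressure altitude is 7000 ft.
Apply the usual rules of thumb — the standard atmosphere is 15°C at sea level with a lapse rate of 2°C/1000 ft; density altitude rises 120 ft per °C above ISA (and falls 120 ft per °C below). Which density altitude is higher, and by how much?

Field X by 10868 ft

Field X: ISA temp = -8.4°C, deviation +21.4°C, DA = 11700 + 120 × 21.4 = 14268 ft.
Field Y: ISA temp = 1°C, deviation -30°C, DA = 7000 + 120 × (-30) = 3400 ft.
Field X is higher by 14268 − 3400 = 10868 ft.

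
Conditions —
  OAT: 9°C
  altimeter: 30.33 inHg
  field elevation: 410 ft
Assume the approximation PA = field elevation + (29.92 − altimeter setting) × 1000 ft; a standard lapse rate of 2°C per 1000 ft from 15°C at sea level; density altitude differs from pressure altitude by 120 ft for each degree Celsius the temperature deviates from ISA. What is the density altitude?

Pressure altitude = 410 + (29.92 − 30.33) × 1000 = 410 + (-410) = 0 ft.
ISA temperature at 0 ft = 15 − 2 × (0/1000) = 15°C.
ISA deviation = 9 − 15 = -6°C.
Density altitude = 0 + 120 × (-6) = -720 ft.

-720 ft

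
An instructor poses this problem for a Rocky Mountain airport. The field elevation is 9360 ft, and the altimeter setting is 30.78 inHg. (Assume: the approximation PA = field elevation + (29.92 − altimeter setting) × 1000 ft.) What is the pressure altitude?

8500 ft

Pressure correction = (29.92 − 30.78) × 1000 = -860 ft.
Pressure altitude = 9360 + (-860) = 8500 ft.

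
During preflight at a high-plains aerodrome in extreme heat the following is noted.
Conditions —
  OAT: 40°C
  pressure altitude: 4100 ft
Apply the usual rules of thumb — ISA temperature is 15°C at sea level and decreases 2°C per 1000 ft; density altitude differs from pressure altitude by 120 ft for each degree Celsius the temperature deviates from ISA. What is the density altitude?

8084 ft

ISA temperature at 4100 ft = 15 − 2 × (4100/1000) = 6.8°C.
ISA deviation = 40 − 6.8 = +33.2°C.
Density altitude = 4100 + 120 × (33.2) = 4100 + (+3984) = 8084 ft.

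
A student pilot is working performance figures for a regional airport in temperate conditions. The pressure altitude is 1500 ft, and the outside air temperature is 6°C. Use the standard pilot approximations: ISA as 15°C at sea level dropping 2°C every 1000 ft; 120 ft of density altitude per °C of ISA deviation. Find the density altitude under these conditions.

ISA temperature at 1500 ft = 15 − 2 × (1500/1000) = 12°C.
ISA deviation = 6 − 12 = -6°C.
Density altitude = 1500 + 120 × (-6) = 1500 + (-720) = 780 ft.

780 ft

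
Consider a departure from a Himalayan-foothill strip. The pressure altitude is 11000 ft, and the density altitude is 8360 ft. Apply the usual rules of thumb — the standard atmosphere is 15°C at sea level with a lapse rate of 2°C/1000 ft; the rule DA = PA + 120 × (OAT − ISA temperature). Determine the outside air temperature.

-29°C

Density altitude − pressure altitude = 8360 − 11000 = -2640 ft.
At 120 ft/°C that is an ISA deviation of -2640/120 = -22°C.
ISA temperature at 11000 ft = 15 − 2 × (11000/1000) = -7°C.
OAT = ISA + deviation = -7 + (-22) = -29°C.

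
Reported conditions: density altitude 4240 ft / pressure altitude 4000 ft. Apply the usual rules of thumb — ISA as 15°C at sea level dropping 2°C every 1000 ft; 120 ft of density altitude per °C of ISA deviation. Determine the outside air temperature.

9°C

Density altitude − pressure altitude = 4240 − 4000 = +240 ft.
At 120 ft/°C that is an ISA deviation of 240/120 = +2°C.
ISA temperature at 4000 ft = 15 − 2 × (4000/1000) = 7°C.
OAT = ISA + deviation = 7 + (+2) = 9°C.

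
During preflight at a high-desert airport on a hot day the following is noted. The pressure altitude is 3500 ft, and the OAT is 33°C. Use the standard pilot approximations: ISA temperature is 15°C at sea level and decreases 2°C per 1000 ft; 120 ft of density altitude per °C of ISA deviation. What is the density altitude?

6500 ft

ISA temperature at 3500 ft = 15 − 2 × (3500/1000) = 8°C.
ISA deviation = 33 − 8 = +25°C.
Density altitude = 3500 + 120 × (25) = 3500 + (+3000) = 6500 ft.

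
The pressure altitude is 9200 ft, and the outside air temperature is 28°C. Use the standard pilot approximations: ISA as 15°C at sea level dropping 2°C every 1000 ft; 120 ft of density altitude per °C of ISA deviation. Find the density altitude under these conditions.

12968 ft

ISA temperature at 9200 ft = 15 − 2 × (9200/1000) = -3.4°C.
ISA deviation = 28 − (-3.4) = +31.4°C.
Density altitude = 9200 + 120 × (31.4) = 9200 + (+3768) = 12968 ft.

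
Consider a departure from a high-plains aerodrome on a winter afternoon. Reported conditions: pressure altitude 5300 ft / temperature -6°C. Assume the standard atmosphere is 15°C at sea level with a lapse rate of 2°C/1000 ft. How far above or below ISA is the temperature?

ISA-10.4°C

ISA temperature at 5300 ft = 15 − 2 × (5300/1000) = 4.4°C.
Deviation = OAT − ISA = -6 − 4.4 = -10.4°C.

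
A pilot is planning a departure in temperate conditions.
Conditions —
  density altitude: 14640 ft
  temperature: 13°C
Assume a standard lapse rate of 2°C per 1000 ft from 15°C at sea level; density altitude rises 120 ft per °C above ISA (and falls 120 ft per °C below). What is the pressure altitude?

12000 ft

DA = PA + 120 × (OAT − (15 − 2·PA/1000)) = PA + 120·OAT − 1800 + 0.24·PA = 1.24·PA + 120·OAT − 1800.
So 1.24·PA = 14640 − 120 × 13 + 1800 = 14880.
PA = 14880 / 1.24 = 12000 ft.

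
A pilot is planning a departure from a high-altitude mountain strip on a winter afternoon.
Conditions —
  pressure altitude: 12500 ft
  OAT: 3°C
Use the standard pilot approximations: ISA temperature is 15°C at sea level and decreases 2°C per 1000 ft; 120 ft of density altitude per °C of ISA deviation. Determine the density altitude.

ISA temperature at 12500 ft = 15 − 2 × (12500/1000) = -10°C.
ISA deviation = 3 − (-10) = +13°C.
Density altitude = 12500 + 120 × (13) = 12500 + (+1560) = 14060 ft.

14060 ft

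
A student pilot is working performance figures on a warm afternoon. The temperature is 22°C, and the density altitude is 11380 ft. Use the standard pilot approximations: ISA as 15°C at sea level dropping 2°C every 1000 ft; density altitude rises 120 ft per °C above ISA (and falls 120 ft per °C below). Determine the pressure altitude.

8500 ft

DA = PA + 120 × (OAT − (15 − 2·PA/1000)) = PA + 120·OAT − 1800 + 0.24·PA = 1.24·PA + 120·OAT − 1800.
So 1.24·PA = 11380 − 120 × 22 + 1800 = 10540.
PA = 10540 / 1.24 = 8500 ft.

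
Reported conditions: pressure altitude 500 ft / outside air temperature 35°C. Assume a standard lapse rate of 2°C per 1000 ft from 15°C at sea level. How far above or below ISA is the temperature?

ISA+21°C

ISA temperature at 500 ft = 15 − 2 × (500/1000) = 14°C.
Deviation = OAT − ISA = 35 − 14 = +21°C.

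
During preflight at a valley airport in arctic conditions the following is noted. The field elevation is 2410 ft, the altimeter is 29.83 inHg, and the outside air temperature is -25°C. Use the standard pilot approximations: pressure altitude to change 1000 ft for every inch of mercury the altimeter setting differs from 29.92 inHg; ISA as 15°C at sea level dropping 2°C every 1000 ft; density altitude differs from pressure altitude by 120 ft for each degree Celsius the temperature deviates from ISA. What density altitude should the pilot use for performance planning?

Pressure altitude = 2410 + (29.92 − 29.83) × 1000 = 2410 + (+90) = 2500 ft.
ISA temperature at 2500 ft = 15 − 2 × (2500/1000) = 10°C.
ISA deviation = -25 − 10 = -35°C.
Density altitude = 2500 + 120 × (-35) = -1700 ft.

-1700 ft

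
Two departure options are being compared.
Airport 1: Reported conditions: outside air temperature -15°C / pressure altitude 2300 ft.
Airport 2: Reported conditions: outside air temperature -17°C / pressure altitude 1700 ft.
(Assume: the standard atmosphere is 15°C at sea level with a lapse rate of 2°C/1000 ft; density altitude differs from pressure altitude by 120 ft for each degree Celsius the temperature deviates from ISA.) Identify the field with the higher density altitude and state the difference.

Airport 1 by 984 ft

Airport 1: ISA temp = 10.4°C, deviation -25.4°C, DA = 2300 + 120 × (-25.4) = -748 ft.
Airport 2: ISA temp = 11.6°C, deviation -28.6°C, DA = 1700 + 120 × (-28.6) = -1732 ft.
Airport 1 is higher by -748 − (-1732) = 984 ft.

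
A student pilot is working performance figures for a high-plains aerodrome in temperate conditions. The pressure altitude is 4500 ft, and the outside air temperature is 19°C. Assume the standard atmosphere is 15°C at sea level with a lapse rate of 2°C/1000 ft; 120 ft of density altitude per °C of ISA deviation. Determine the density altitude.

6060 ft

ISA temperature at 4500 ft = 15 − 2 × (4500/1000) = 6°C.
ISA deviation = 19 − 6 = +13°C.
Density altitude = 4500 + 120 × (13) = 4500 + (+1560) = 6060 ft.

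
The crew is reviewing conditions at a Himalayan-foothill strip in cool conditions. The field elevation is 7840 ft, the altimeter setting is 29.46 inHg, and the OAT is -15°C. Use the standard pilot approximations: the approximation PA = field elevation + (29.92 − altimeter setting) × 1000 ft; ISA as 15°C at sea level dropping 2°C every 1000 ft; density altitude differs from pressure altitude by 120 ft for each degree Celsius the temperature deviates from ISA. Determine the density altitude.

Pressure altitude = 7840 + (29.92 − 29.46) × 1000 = 7840 + (+460) = 8300 ft.
ISA temperature at 8300 ft = 15 − 2 × (8300/1000) = -1.6°C.
ISA deviation = -15 − (-1.6) = -13.4°C.
Density altitude = 8300 + 120 × (-13.4) = 6692 ft.

6692 ft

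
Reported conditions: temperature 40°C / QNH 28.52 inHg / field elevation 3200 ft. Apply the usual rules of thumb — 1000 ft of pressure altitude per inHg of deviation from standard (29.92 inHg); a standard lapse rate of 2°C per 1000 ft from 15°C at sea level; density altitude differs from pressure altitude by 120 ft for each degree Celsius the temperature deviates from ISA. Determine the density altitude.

Pressure altitude = 3200 + (29.92 − 28.52) × 1000 = 3200 + (+1400) = 4600 ft.
ISA temperature at 4600 ft = 15 − 2 × (4600/1000) = 5.8°C.
ISA deviation = 40 − 5.8 = +34.2°C.
Density altitude = 4600 + 120 × (34.2) = 8704 ft.

8704 ft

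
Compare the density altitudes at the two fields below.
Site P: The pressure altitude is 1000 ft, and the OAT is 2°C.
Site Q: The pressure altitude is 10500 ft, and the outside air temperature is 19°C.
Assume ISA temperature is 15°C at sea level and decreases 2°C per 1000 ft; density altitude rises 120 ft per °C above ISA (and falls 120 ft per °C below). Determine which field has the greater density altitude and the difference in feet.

Site Q by 13820 ft

Site P: ISA temp = 13°C, deviation -11°C, DA = 1000 + 120 × (-11) = -320 ft.
Site Q: ISA temp = -6°C, deviation +25°C, DA = 10500 + 120 × 25 = 13500 ft.
Site Q is higher by 13500 − (-320) = 13820 ft.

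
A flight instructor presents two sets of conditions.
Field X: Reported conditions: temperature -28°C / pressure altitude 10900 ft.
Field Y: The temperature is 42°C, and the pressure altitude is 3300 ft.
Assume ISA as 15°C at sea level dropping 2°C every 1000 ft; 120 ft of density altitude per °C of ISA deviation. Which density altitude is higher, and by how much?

Field X by 1024 ft

Field X: ISA temp = -6.8°C, deviation -21.2°C, DA = 10900 + 120 × (-21.2) = 8356 ft.
Field Y: ISA temp = 8.4°C, deviation +33.6°C, DA = 3300 + 120 × 33.6 = 7332 ft.
Field X is higher by 8356 − 7332 = 1024 ft.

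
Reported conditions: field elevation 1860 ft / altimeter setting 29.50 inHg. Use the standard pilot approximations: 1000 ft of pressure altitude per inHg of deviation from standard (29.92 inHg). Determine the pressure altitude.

2280 ft

Pressure correction = (29.92 − 29.50) × 1000 = +420 ft.
Pressure altitude = 1860 + (+420) = 2280 ft.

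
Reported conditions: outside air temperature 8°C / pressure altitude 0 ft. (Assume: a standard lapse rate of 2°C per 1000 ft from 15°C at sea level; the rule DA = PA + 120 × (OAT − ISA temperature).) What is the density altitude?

-840 ft

ISA temperature at 0 ft = 15 − 2 × (0/1000) = 15°C.
ISA deviation = 8 − 15 = -7°C.
Density altitude = 0 + 120 × (-7) = 0 + (-840) = -840 ft.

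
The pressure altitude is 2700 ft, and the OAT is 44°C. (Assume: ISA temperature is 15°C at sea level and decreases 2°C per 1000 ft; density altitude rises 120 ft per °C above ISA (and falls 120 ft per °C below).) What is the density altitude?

6828 ft

ISA temperature at 2700 ft = 15 − 2 × (2700/1000) = 9.6°C.
ISA deviation = 44 − 9.6 = +34.4°C.
Density altitude = 2700 + 120 × (34.4) = 2700 + (+4128) = 6828 ft.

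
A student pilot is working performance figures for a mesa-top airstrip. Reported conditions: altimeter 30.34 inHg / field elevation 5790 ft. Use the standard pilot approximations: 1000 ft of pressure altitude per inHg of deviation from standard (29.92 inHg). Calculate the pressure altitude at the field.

Pressure correction = (29.92 − 30.34) × 1000 = -420 ft.
Pressure altitude = 5790 + (-420) = 5370 ft.

5370 ft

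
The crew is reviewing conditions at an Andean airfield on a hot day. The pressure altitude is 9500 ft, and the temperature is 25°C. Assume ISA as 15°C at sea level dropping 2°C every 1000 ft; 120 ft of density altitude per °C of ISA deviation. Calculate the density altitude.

12980 ft

ISA temperature at 9500 ft = 15 − 2 × (9500/1000) = -4°C.
ISA deviation = 25 − (-4) = +29°C.
Density altitude = 9500 + 120 × (29) = 9500 + (+3480) = 12980 ft.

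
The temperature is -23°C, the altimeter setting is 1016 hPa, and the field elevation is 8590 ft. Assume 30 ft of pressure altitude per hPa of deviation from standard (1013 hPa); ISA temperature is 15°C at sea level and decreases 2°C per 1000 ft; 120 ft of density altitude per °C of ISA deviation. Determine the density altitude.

5980 ft

Pressure altitude = 8590 + (1013 − 1016) × 30 = 8590 + (-90) = 8500 ft.
ISA temperature at 8500 ft = 15 − 2 × (8500/1000) = -2°C.
ISA deviation = -23 − (-2) = -21°C.
Density altitude = 8500 + 120 × (-21) = 5980 ft.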